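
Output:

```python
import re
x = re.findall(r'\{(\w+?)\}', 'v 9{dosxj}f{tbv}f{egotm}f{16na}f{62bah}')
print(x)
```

['dosxj', 'tbv', 'egotm', '16na', '62bah']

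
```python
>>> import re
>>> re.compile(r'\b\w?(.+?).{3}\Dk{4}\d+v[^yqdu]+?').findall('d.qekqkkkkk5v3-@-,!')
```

`findall` collects group 1 from the one match (1 total).

['.q']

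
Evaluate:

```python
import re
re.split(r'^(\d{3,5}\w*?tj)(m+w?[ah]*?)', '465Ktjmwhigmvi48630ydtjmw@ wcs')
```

The pattern matches anchored at the start of the string; then 3 to 5 of a digit, then zero or more of a word character (lazy), then the literal 'tj' (captured); then one or more of a literal 'm', then optionally the literal 'w', then zero or more of one of [ah] (lazy) (captured).
Lazy quantifiers expand one character at a time until the remainder of the pattern can match.
Matches to split on: at [0:8] → '465Ktjmw'.
Because the pattern has a capturing group, `split` also inserts each captured text between the pieces.

['', '465Ktj', 'mw', 'higmvi48630ydtjmw@ wcs']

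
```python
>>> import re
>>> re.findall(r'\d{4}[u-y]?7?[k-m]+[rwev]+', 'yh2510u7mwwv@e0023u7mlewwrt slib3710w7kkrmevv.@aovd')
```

['2510u7mwwv', '0023u7mlewwr', '3710w7kkr']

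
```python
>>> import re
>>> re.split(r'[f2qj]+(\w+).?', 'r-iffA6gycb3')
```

This matches one or more of one of [f2qj]; then one or more of a word character (captured); then optionally any character.
Matches to split on: at [3:12] → 'ffA6gycb3'.
Because the pattern has a capturing group, `split` also inserts each captured text between the pieces.

['r-i', 'A6gycb3', '']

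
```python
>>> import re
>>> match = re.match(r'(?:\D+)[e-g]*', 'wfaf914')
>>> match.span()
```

`match` is anchored at position 0; if the pattern doesn't fit there, it returns None.
The match spans [0:4] → 'wfaf'.

(0, 4)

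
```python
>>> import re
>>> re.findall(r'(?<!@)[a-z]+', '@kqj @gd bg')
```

['qj', 'd', 'bg']

The negative lookaround is zero-width — it rules out positions where the adjacent text would match, without consuming anything.
`findall` yields the raw match text (3 of them) because the pattern has no groups.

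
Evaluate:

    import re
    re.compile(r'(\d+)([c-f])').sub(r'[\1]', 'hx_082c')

'hx_[082]'

Pattern: one or more of a digit (captured); then a character in [c-f] (captured).
Matches: at [3:7] → '082c'.
Each match is replaced using the text its own group 1 captured.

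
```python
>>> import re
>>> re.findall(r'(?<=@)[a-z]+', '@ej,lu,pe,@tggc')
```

['ej', 'tggc']

The positive lookaround only admits positions where the adjacent text matches; those characters stay outside the span.
Walking the string: at [1:3] → 'ej'; at [11:15] → 'tggc'.
Since nothing is captured, `findall` lists the 2 matched substrings directly.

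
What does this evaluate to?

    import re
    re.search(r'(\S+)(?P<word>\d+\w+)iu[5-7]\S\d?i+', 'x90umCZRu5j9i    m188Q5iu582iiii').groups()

('m18', '8Q5')

Pattern: one or more of a non-whitespace character (captured); then one or more of a digit, then one or more of a word character (captured as 'word'); then the literal 'iu', then a character in [5-7], then a non-whitespace character; then optionally a digit, then one or more of a literal 'i'.
Unlike `match`, `search` isn't anchored — it looks for the pattern anywhere in the string.
The match spans [17:32] → 'm188Q5iu582iiii'.
Captured: group 1 = 'm18', group 2 = '8Q5'.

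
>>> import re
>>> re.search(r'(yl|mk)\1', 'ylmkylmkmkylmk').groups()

The backreference `\1` re-matches whatever the first group consumed, character for character.
`search` walks the string left to right and returns the first match it finds.
The match spans [6:10] → 'mkmk'.
Captured: group 1 = 'mk'.

('mk',)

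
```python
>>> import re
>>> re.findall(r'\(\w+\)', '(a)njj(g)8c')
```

['(a)', '(g)']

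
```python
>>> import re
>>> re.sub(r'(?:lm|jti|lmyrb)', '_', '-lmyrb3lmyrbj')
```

Alternation tries branches left to right and keeps the first one that lets the overall match succeed at that position.
`sub` substitutes '_' at each match site.

'-_yrb3_yrbj'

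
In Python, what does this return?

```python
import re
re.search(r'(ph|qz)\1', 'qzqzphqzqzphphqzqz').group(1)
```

'qz'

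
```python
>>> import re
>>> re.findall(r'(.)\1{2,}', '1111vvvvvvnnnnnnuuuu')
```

After group 1 captures some text, `\1` only succeeds where that same text appears again.
Walking the string: at [0:4] match '1111', group 1 = '1'; at [4:10] match 'vvvvvv', group 1 = 'v'; at [10:16] match 'nnnnnn', group 1 = 'n'; at [16:20] match 'uuuu', group 1 = 'u'.
With a single group, `findall` returns only what that group captured — 4 items.

['1', 'v', 'n', 'u']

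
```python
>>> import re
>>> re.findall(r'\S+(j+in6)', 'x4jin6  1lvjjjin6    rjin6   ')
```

['jin6', 'jin6', 'jin6']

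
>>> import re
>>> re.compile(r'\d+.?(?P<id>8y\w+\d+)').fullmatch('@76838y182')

`re.fullmatch` is like wrapping the pattern in `^…$` (in single-line mode).
Here the string isn't matched end-to-end, so the call returns None.

None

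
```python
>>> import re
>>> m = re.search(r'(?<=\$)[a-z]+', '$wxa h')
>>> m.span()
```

Because the assertion is zero-width, the text it checks is not consumed and won't appear in the result.
Unlike `match`, `search` isn't anchored — it looks for the pattern anywhere in the string.
The match spans [1:4] → 'wxa'.

(1, 4)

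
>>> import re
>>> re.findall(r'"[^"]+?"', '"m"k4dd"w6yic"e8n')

Scanning left to right: at [0:3] → '"m"'; at [7:14] → '"w6yic"'.
No capturing groups, so `findall` returns the 2 full match strings.

['"m"', '"w6yic"']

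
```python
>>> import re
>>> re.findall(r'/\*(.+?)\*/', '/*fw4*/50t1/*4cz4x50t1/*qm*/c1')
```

['fw4', '4cz4x50t1/*qm']

`findall` collects group 1 from each match (2 total).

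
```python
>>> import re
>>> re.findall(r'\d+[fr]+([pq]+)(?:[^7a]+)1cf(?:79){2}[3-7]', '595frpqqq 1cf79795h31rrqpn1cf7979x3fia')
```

['pqqq']

This matches one or more of a digit, then one or more of one of [fr]; then one or more of one of [pq] (captured); then one or more of any character except [7a] (non-capturing group); then the literal '1cf', then the literal '79' repeated 2 times, then a character in [3-7].
One capturing group, so `findall` returns just the captured substring from the one match — 1 in all.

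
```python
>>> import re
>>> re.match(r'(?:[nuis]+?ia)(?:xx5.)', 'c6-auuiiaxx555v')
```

None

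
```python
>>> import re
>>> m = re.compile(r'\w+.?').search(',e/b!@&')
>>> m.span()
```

(1, 3)

Pattern: one or more of a word character; then optionally any character.
`re.search` scans for the first position where the pattern succeeds.
The match spans [1:3] → 'e/'.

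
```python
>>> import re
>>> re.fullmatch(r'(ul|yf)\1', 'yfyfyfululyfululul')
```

None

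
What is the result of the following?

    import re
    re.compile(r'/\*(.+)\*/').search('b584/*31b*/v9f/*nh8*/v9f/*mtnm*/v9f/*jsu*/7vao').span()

(4, 42)

The match spans [4:42] → '/*31b*/v9f/*nh8*/v9f/*mtnm*/v9f/*jsu*/'.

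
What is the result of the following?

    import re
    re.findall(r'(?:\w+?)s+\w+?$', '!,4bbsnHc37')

Pattern: one or more of a word character (lazy) (non-capturing group); then one or more of a literal 's'; then one or more of a word character (lazy); then anchored at the end.
Scanning left to right: at [2:11] → '4bbsnHc37'.
Since nothing is captured, `findall` lists the 1 matched substring directly.

['4bbsnHc37']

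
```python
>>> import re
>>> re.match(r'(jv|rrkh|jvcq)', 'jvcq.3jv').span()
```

(0, 2)

`|` is ordered: at each position the engine commits to the first alternative that works.
`match` is anchored at position 0; if the pattern doesn't fit there, it returns None.
The match spans [0:2] → 'jv'.
Captured: group 1 = 'jv'.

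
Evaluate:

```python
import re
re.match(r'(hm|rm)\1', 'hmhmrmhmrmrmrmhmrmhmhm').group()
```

'hmhm'

With `match`, the pattern is implicitly anchored at the beginning.
The match spans [0:4] → 'hmhm'.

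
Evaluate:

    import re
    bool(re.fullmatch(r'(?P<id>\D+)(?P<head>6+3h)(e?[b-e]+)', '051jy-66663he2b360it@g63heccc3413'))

False

The pattern matches one or more of a non-digit (captured as 'id'); then one or more of a literal '6', then the literal '3h' (captured as 'head'); then optionally the literal 'e', then one or more of a character in [b-e] (captured).
`fullmatch` succeeds only if the pattern covers the string from start to end.
Here the string isn't matched end-to-end, so the call returns None, and `bool(None)` is False.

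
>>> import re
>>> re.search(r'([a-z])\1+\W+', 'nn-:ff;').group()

`\1` is not a pattern — it's the concrete string captured by group 1, re-applied verbatim.
The match spans [0:4] → 'nn-:'.

'nn-:'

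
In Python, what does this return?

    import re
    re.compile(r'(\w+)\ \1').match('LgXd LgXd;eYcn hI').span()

(0, 9)

`\1` is not a pattern — it's the concrete string captured by group 1, re-applied verbatim.
With `match`, the pattern is implicitly anchored at the beginning.
The match spans [0:9] → 'LgXd LgXd'.
Captured: group 1 = 'LgXd'.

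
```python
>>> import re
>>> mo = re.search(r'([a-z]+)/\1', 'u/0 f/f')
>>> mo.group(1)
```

The match spans [4:7] → 'f/f'.
Captured: group 1 = 'f'.

'f'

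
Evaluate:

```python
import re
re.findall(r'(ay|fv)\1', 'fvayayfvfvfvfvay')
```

['ay', 'fv', 'fv']

`\1` is not a pattern — it's the concrete string captured by group 1, re-applied verbatim.
Matches: at [2:6] match 'ayay', group 1 = 'ay'; at [6:10] match 'fvfv', group 1 = 'fv'; at [10:14] match 'fvfv', group 1 = 'fv'.
With a single group, `findall` returns only what that group captured — 3 items.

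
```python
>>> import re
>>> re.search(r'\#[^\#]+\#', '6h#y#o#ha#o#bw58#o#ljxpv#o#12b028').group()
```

'#y#'

`re.search` scans for the first position where the pattern succeeds.
The match spans [2:5] → '#y#'.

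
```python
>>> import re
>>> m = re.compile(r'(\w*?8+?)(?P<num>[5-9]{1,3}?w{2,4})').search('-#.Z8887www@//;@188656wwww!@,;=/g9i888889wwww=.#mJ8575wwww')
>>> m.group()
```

This matches zero or more of a word character (lazy), then one or more of the literal '8' (lazy) (captured); then 1 to 3 of a character in [5-9] (lazy), then 2 to 4 of the literal 'w' (captured as 'num').
`search` walks the string left to right and returns the first match it finds.
The match spans [3:11] → 'Z8887www'.
Captured: group 1 = 'Z8', group 2 = '887www'.

'Z8887www'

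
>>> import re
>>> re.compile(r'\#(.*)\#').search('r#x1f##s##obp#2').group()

'#x1f##s##obp#'

Unlike `match`, `search` isn't anchored — it looks for the pattern anywhere in the string.
The match spans [1:14] → '#x1f##s##obp#'.
Captured: group 1 = 'x1f##s##obp'.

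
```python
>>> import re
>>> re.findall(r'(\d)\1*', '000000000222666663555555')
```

['0', '2', '6', '3', '5']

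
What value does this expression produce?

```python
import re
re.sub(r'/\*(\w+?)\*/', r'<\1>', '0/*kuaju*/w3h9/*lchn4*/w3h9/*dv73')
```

'0<kuaju>w3h9<lchn4>w3h9/*dv73'

Matches: at [1:10] → '/*kuaju*/'; at [14:23] → '/*lchn4*/'.
Each match is replaced using the text its own group 1 captured.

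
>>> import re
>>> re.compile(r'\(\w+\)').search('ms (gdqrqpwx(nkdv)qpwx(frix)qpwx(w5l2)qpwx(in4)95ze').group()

'(nkdv)'

The match spans [12:18] → '(nkdv)'.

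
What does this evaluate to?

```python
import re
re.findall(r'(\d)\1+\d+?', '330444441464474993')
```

['3', '4', '4', '9']

After group 1 captures some text, `\1` only succeeds where that same text appears again.
One capturing group, so `findall` returns just the captured substring from each match — 4 in all.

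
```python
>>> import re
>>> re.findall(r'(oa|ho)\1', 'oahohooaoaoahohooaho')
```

['ho', 'oa', 'ho']

`\1` is not a pattern — it's the concrete string captured by group 1, re-applied verbatim.
Walking the string: at [2:6] match 'hoho', group 1 = 'ho'; at [6:10] match 'oaoa', group 1 = 'oa'; at [12:16] match 'hoho', group 1 = 'ho'.
`findall` collects group 1 from each match (3 total).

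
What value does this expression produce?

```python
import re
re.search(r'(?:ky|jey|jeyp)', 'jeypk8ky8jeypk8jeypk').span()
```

Alternation isn't longest-match — the leftmost alternative that fits at this position is chosen.
`re.search` scans for the first position where the pattern succeeds.
The match spans [0:3] → 'jey'.

(0, 3)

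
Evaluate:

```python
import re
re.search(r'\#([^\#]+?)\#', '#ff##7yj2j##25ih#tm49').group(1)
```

`re.search` tries every starting position until one works.
The match spans [0:4] → '#ff#'.
Captured: group 1 = 'ff'.

'ff'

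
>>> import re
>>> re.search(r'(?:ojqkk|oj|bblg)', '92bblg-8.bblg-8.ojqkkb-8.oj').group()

'bblg'

The match spans [2:6] → 'bblg'.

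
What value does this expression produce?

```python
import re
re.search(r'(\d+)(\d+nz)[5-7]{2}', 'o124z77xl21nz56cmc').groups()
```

Pattern: one or more of a digit (captured); then one or more of a digit, then the literal 'nz' (captured); then exactly 2 of a character in [5-7].
`re.search` scans for the first position where the pattern succeeds.
The match spans [9:15] → '21nz56'.
Captured: group 1 = '2', group 2 = '1nz'.

('2', '1nz')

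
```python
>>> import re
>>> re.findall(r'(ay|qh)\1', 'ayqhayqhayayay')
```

['ay']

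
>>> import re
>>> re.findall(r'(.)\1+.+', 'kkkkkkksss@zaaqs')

`\1` has to match the exact text group 1 already captured.
`findall` collects group 1 from the one match (1 total).

['k']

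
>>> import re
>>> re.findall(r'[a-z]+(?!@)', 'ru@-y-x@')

The negative lookahead/lookbehind blocks any match where the forbidden context is present.
Matches: at [0:1] → 'r'; at [4:5] → 'y'.
Since nothing is captured, `findall` lists the 2 matched substrings directly.

['r', 'y']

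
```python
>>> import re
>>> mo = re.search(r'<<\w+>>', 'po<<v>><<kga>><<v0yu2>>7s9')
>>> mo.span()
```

`re.search` tries every starting position until one works.
The match spans [2:7] → '<<v>>'.

(2, 7)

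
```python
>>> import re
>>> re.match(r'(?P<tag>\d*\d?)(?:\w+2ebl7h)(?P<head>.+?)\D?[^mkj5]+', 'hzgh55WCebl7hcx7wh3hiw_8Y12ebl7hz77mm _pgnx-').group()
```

'hzgh55WCebl7hcx7wh3hiw_8Y12ebl7hz77'

Pattern: zero or more of a digit, then optionally a digit (captured as 'tag'); then one or more of a word character, then the literal '2eb', then the literal 'l7h' (non-capturing group); then one or more of any character (lazy) (captured as 'head'); then optionally a non-digit, then one or more of any character except [mkj5].
A non-greedy quantifier consumes as few characters as it can — just enough that the remainder of the pattern still matches from where it stops; whatever follows it matches normally.
`re.match` won't scan ahead — the pattern has to work from the very first character.
The match spans [0:35] → 'hzgh55WCebl7hcx7wh3hiw_8Y12ebl7hz77'.
Captured: group 1 = '', group 2 = 'z'.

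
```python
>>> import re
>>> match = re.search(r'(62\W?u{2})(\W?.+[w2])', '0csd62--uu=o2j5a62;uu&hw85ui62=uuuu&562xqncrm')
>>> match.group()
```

The pattern matches the literal '62', then optionally a non-word character, then exactly 2 of the literal 'u' (captured); then optionally a non-word character, then one or more of any character, then one of [w2] (captured).
`re.search` scans for the first position where the pattern succeeds.
The match spans [16:39] → '62;uu&hw85ui62=uuuu&562'.
Captured: group 1 = '62;uu', group 2 = '&hw85ui62=uuuu&562'.

'62;uu&hw85ui62=uuuu&562'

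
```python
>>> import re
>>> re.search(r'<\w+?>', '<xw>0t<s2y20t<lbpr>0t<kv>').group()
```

'<xw>'

`re.search` tries every starting position until one works.
The match spans [0:4] → '<xw>'.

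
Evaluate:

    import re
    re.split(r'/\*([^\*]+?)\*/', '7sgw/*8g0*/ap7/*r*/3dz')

['7sgw', '8g0', 'ap7', 'r', '3dz']

Matches to split on: at [4:11] → '/*8g0*/'; at [14:19] → '/*r*/'.
The group in the pattern means `split` returns the separators' captures alongside the pieces.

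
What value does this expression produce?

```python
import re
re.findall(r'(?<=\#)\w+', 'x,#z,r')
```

The `(?=…)`/`(?<=…)` assertion just peeks at neighbouring text; it doesn't advance the match position.
Matches: at [3:4] → 'z'.
Since nothing is captured, `findall` lists the 1 matched substring directly.

['z']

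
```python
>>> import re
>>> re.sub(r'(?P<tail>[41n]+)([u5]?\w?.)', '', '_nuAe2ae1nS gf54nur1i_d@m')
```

Each match is replaced by ''.

'_2aegf5i_d@m'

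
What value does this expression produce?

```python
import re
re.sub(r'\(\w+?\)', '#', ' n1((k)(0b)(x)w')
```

Every occurrence is swapped for '#'.

' n1(###w'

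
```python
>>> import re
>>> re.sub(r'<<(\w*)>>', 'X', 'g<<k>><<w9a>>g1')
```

'gXXg1'

`sub` substitutes 'X' at each match site.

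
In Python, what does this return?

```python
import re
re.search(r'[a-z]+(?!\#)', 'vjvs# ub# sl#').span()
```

The negative lookaround is zero-width — it rules out positions where the adjacent text would match, without consuming anything.
The match spans [0:3] → 'vjv'.

(0, 3)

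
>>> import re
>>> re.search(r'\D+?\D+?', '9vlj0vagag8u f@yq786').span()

(1, 3)

Because the quantifier is non-greedy, it stops expanding at the earliest point where the rest of the pattern can succeed.
The match spans [1:3] → 'vl'.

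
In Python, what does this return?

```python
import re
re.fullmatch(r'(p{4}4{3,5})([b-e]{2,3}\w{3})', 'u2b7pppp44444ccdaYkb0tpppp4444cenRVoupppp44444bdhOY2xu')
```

None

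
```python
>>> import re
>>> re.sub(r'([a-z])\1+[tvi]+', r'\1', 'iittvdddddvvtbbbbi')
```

The backreference `\1` re-matches whatever the first group consumed, character for character.
The replacement refers to a captured group, so each match is rewritten using its own captured text.

'idb'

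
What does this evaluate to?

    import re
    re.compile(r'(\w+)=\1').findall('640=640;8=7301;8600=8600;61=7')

['640', '8600']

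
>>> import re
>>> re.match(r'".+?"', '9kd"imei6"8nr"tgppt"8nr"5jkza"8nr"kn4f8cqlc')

`re.match` only tries the pattern at the start of the string.
Here position 0 doesn't satisfy it, so the call returns None.

None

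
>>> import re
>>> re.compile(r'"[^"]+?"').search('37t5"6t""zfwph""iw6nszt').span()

(4, 8)

`search` walks the string left to right and returns the first match it finds.
The match spans [4:8] → '"6t"'.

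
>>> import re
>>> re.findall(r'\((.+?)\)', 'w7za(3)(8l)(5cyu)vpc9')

A non-greedy quantifier consumes as few characters as it can — just enough that the remainder of the pattern still matches from where it stops; whatever follows it matches normally.
Walking the string: at [4:7] match '(3)', group 1 = '3'; at [7:11] match '(8l)', group 1 = '8l'; at [11:17] match '(5cyu)', group 1 = '5cyu'.
With a single group, `findall` returns only what that group captured — 3 items.

['3', '8l', '5cyu']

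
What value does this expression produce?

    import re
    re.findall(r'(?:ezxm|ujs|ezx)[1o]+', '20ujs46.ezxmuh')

No capturing groups, so `findall` returns the 0 full match strings.
Nothing in the string satisfies the pattern, so the list is empty.

[]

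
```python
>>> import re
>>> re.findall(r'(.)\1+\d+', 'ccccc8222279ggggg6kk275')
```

['c', 'g', 'k']

The backreference `\1` re-matches whatever the first group consumed, character for character.
`findall` collects group 1 from each match (3 total).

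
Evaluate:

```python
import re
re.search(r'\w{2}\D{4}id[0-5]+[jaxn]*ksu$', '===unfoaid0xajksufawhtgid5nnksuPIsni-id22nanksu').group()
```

This matches exactly 2 of a word character, then exactly 4 of a non-digit, then the literal 'id'; then one or more of a character in [0-5], then zero or more of one of [jaxn], then the literal 'ksu'; then anchored at the end.
`re.search` tries every starting position until one works.
The match spans [31:47] → 'PIsni-id22nanksu'.

'PIsni-id22nanksu'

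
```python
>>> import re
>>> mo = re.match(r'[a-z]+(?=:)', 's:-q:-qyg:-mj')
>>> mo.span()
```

(0, 1)

Lookahead/lookbehind check context without consuming it, so the matched span excludes the asserted characters.
`re.match` only tries the pattern at the start of the string.
The match spans [0:1] → 's'.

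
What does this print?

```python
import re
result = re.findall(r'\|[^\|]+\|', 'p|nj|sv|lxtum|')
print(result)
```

`findall` yields the raw match text (2 of them) because the pattern has no groups.

['|nj|', '|lxtum|']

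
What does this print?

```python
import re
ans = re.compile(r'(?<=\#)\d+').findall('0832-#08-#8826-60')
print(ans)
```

['08', '8826']

Because the assertion is zero-width, the text it checks is not consumed and won't appear in the result.
Scanning left to right: at [6:8] → '08'; at [10:14] → '8826'.
Since nothing is captured, `findall` lists the 2 matched substrings directly.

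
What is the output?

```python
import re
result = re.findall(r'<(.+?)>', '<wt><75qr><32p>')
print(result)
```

['wt', '75qr', '32p']

The `?` after the quantifier makes it lazy — it takes as little as possible before letting the rest of the pattern try.
Scanning left to right: at [0:4] match '<wt>', group 1 = 'wt'; at [4:10] match '<75qr>', group 1 = '75qr'; at [10:15] match '<32p>', group 1 = '32p'.
With a single group, `findall` returns only what that group captured — 3 items.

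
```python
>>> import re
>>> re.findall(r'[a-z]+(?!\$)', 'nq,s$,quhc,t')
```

The negative lookahead/lookbehind blocks any match where the forbidden context is present.
Scanning left to right: at [0:2] → 'nq'; at [6:10] → 'quhc'; at [11:12] → 't'.
With no groups in the pattern, `findall` gives back each whole match — 3 here.

['nq', 'quhc', 't']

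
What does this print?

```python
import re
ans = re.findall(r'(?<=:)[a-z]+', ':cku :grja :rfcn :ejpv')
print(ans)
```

Lookahead/lookbehind check context without consuming it, so the matched span excludes the asserted characters.
Walking the string: at [1:4] → 'cku'; at [6:10] → 'grja'; at [12:16] → 'rfcn'; at [18:22] → 'ejpv'.
`findall` yields the raw match text (4 of them) because the pattern has no groups.

['cku', 'grja', 'rfcn', 'ejpv']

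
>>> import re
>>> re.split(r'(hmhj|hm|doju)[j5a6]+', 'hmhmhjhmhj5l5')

With a capturing group present, the delimiter's captured portion is kept in the result list.

['hmhmhj', 'hmhj', 'l5']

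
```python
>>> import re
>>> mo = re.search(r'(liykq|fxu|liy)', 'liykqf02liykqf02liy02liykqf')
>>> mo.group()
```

'liykq'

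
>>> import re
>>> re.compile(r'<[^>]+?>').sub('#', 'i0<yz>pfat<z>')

'i0#pfat#'

`sub` substitutes '#' at each match site.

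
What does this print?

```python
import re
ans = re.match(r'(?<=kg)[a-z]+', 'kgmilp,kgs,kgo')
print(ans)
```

None

The positive lookaround only admits positions where the adjacent text matches; those characters stay outside the span.
`match` is anchored at position 0; if the pattern doesn't fit there, it returns None.
Here position 0 doesn't satisfy it, so the call returns None.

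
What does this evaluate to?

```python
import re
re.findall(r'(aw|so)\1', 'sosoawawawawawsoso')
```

['so', 'aw', 'aw', 'so']

`\1` has to match the exact text group 1 already captured.
Matches: at [0:4] match 'soso', group 1 = 'so'; at [4:8] match 'awaw', group 1 = 'aw'; at [8:12] match 'awaw', group 1 = 'aw'; at [14:18] match 'soso', group 1 = 'so'.
One capturing group, so `findall` returns just the captured substring from each match — 4 in all.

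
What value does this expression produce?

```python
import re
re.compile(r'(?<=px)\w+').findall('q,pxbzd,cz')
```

['bzd']

Lookahead/lookbehind check context without consuming it, so the matched span excludes the asserted characters.
Walking the string: at [4:7] → 'bzd'.
`findall` yields the raw match text (1 of them) because the pattern has no groups.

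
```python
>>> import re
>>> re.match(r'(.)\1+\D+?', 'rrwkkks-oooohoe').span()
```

(0, 3)

`match` is anchored at position 0; if the pattern doesn't fit there, it returns None.
The match spans [0:3] → 'rrw'.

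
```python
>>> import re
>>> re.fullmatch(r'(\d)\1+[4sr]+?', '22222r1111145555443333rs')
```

None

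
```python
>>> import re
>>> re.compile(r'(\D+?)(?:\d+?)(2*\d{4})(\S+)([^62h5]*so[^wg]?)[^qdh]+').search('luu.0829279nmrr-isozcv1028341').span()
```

(0, 29)

This matches one or more of a non-digit (lazy) (captured); then one or more of a digit (lazy) (non-capturing group); then zero or more of a literal '2', then exactly 4 of a digit (captured); then one or more of a non-whitespace character (captured); then zero or more of any character except [62h5], then the literal 'so', then optionally any character except [wg] (captured); then one or more of any character except [qdh].
`re.search` tries every starting position until one works.
The match spans [0:29] → 'luu.0829279nmrr-isozcv1028341'.
Captured: group 1 = 'luu.', group 2 = '8292', group 3 = '79nmrr-i', group 4 = 'soz'.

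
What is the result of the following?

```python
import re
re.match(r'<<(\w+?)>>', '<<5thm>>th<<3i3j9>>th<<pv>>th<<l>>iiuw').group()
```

'<<5thm>>'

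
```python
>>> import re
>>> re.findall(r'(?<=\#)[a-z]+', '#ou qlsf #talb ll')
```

['ou', 'talb']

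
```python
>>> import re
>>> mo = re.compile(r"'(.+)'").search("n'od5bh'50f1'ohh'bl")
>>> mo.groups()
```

("od5bh'50f1'ohh",)

The match spans [1:17] → "'od5bh'50f1'ohh'".
Captured: group 1 = "od5bh'50f1'ohh".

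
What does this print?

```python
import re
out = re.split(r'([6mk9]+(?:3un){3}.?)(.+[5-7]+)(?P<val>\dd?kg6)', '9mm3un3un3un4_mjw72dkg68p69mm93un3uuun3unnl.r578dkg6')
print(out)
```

['', '9mm3un3un3un4', '_mjw72dkg68p69mm93un3uuun3unnl.r57', '8dkg6', '']

This matches one or more of one of [6mk9], then the literal '3un' repeated 3 times, then optionally any character (captured); then one or more of any character, then one or more of a character in [5-7] (captured); then a digit, then optionally the literal 'd', then the literal 'kg6' (captured as 'val').
Matches to split on: at [0:52] → '9mm3un3un3un4_mjw72dkg68p69mm93un3uuun3unnl.r578dkg6'.
Because the pattern has a capturing group, `split` also inserts each captured text between the pieces.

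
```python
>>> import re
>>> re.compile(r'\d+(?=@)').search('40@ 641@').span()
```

The lookaround is zero-width — it requires the adjacent text to match without consuming it, so the asserted text isn't part of the match.
Unlike `match`, `search` isn't anchored — it looks for the pattern anywhere in the string.
The match spans [0:2] → '40'.

(0, 2)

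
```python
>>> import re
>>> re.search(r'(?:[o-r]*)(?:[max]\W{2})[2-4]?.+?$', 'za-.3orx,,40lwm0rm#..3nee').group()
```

'a-.3orx,,40lwm0rm#..3nee'

Pattern: zero or more of a character in [o-r] (non-capturing group); then one of [max], then exactly 2 of a non-word character (non-capturing group); then optionally a character in [2-4], then one or more of any character (lazy); then anchored at the end.
Unlike `match`, `search` isn't anchored — it looks for the pattern anywhere in the string.
The match spans [1:25] → 'a-.3orx,,40lwm0rm#..3nee'.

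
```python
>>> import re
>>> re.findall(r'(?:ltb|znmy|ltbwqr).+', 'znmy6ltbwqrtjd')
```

['znmy6ltbwqrtjd']

With no groups in the pattern, `findall` gives back each whole match — 1 here.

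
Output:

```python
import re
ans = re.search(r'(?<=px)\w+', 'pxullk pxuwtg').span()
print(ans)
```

(2, 6)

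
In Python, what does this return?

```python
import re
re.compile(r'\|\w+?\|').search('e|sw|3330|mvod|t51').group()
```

Unlike `match`, `search` isn't anchored — it looks for the pattern anywhere in the string.
The match spans [1:5] → '|sw|'.

'|sw|'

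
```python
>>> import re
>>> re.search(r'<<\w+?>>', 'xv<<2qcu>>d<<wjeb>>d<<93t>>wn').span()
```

The match spans [2:10] → '<<2qcu>>'.

(2, 10)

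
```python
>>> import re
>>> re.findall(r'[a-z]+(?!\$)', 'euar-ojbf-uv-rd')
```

['euar', 'ojbf', 'uv', 'rd']

A negative assertion filters positions out without eating any characters.
Scanning left to right: at [0:4] → 'euar'; at [5:9] → 'ojbf'; at [10:12] → 'uv'; at [13:15] → 'rd'.
Since nothing is captured, `findall` lists the 4 matched substrings directly.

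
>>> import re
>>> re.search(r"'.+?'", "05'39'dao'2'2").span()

A non-greedy quantifier consumes as few characters as it can — just enough that the remainder of the pattern still matches from where it stops; whatever follows it matches normally.
`re.search` scans for the first position where the pattern succeeds.
The match spans [2:6] → "'39'".

(2, 6)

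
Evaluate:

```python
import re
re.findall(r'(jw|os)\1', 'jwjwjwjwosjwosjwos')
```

['jw', 'jw']

A backreference is literal: `\1` must see the identical characters the first group matched.
Walking the string: at [0:4] match 'jwjw', group 1 = 'jw'; at [4:8] match 'jwjw', group 1 = 'jw'.
Because there's exactly one group, `findall` drops the full match and keeps group 1 from each hit.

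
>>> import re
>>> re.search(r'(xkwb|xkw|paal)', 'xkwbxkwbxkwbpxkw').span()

(0, 4)

Branches in `(...|...)` are attempted left-to-right; the first branch that allows the whole pattern to succeed is taken.
`search` walks the string left to right and returns the first match it finds.
The match spans [0:4] → 'xkwb'.
Captured: group 1 = 'xkwb'.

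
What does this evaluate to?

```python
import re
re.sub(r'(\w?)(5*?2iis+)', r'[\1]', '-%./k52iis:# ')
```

'-%./[k]:# '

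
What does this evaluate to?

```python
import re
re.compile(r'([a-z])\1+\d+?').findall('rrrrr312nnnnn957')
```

['r', 'n']

After group 1 captures some text, `\1` only succeeds where that same text appears again.
With a single group, `findall` returns only what that group captured — 2 items.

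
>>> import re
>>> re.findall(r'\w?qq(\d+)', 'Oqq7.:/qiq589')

['7']

The pattern matches optionally a word character, then the literal 'qq'; then one or more of a digit (captured).
Scanning left to right: at [0:4] match 'Oqq7', group 1 = '7'.
`findall` collects group 1 from the one match (1 total).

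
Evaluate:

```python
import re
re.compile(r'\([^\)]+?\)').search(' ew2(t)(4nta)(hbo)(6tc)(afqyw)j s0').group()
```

The match spans [4:7] → '(t)'.

'(t)'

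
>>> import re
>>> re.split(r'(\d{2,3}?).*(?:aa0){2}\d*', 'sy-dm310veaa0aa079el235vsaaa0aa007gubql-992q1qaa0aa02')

['sy-dm', '31', '']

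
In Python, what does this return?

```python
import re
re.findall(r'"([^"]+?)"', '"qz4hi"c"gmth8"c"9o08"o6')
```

['qz4hi', 'gmth8', '9o08']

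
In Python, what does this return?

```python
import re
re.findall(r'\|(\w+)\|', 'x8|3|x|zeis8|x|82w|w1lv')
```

['3', 'zeis8', '82w']

Matches: at [2:5] match '|3|', group 1 = '3'; at [6:13] match '|zeis8|', group 1 = 'zeis8'; at [14:19] match '|82w|', group 1 = '82w'.
Because there's exactly one group, `findall` drops the full match and keeps group 1 from each hit.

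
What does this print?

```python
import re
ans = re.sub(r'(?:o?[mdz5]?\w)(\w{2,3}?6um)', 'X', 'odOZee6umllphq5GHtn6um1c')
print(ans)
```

XllphqX1c

`sub` substitutes 'X' at each match site.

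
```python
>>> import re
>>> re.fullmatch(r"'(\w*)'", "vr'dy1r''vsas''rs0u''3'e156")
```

`fullmatch` succeeds only if the pattern covers the string from start to end.
Here the string isn't matched end-to-end, so the call returns None.

None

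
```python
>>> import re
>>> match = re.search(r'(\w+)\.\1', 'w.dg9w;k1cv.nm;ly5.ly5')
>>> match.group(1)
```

`\1` has to match the exact text group 1 already captured.
`search` walks the string left to right and returns the first match it finds.
The match spans [15:22] → 'ly5.ly5'.
Captured: group 1 = 'ly5'.

'ly5'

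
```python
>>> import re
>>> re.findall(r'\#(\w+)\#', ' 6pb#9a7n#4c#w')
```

Matches: at [4:10] match '#9a7n#', group 1 = '9a7n'.
`findall` collects group 1 from the one match (1 total).

['9a7n']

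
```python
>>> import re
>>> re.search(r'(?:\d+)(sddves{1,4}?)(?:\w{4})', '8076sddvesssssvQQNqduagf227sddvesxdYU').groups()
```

The match spans [0:14] → '8076sddvesssss'.
Captured: group 1 = 'sddves'.

('sddves',)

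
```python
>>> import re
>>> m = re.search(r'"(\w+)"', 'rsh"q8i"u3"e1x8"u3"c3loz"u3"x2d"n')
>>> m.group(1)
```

'q8i'

Unlike `match`, `search` isn't anchored — it looks for the pattern anywhere in the string.
The match spans [3:8] → '"q8i"'.
Captured: group 1 = 'q8i'.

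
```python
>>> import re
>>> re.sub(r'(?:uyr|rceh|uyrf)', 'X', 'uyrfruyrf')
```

Alternation isn't longest-match — the leftmost alternative that fits at this position is chosen.
`sub` substitutes 'X' at each match site.

'XfrXf'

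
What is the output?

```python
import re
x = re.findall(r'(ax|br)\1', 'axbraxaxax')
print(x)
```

`\1` has to match the exact text group 1 already captured.
`findall` collects group 1 from the one match (1 total).

['ax']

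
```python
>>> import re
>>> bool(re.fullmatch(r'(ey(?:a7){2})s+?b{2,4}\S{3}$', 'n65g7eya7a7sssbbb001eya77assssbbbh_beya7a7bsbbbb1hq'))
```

False

`re.fullmatch` requires the pattern to consume the entire string.
Here there's no way to consume every character, so the call returns None, and `bool(None)` is False.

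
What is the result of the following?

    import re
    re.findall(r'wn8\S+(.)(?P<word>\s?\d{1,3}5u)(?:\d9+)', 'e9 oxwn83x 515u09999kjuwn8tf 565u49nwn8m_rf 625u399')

Pattern: the literal 'wn8', then one or more of a non-whitespace character; then any character (captured); then optionally whitespace, then 1 to 3 of a digit, then the literal '5u' (captured as 'word'); then a digit, then one or more of a literal '9' (non-capturing group).
Scanning left to right: at [5:20] match 'wn83x 515u09999', groups = (' ', '515u'); at [23:35] match 'wn8tf 565u49', groups = (' ', '565u'); at [36:51] match 'wn8m_rf 625u399', groups = (' ', '625u').
With 2 capturing groups, `findall` returns a 2-tuple per match.

[(' ', '515u'), (' ', '565u'), (' ', '625u')]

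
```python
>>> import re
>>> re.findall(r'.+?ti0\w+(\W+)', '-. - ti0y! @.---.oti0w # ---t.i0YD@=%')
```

['! @.---.', ' # ---']

This matches one or more of any character (lazy); then the literal 'ti0', then one or more of a word character; then one or more of a non-word character (captured).
With the lazy modifier that quantifier settles for the fewest repetitions that let the rest of the pattern succeed (the atoms after it are unaffected and can still be greedy).
Matches: at [0:17] match '-. - ti0y! @.---.', group 1 = '! @.---.'; at [17:28] match 'oti0w # ---', group 1 = ' # ---'.
One capturing group, so `findall` returns just the captured substring from each match — 2 in all.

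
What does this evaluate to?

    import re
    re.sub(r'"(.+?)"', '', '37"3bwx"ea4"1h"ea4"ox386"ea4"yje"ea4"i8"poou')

The `?` after the quantifier makes it lazy — it takes as little as possible before letting the rest of the pattern try.
Matches: at [2:8] → '"3bwx"'; at [11:15] → '"1h"'; at [18:25] → '"ox386"'; at [28:33] → '"yje"'; at [36:40] → '"i8"'.
Every occurrence is swapped for ''.

'37ea4ea4ea4ea4poou'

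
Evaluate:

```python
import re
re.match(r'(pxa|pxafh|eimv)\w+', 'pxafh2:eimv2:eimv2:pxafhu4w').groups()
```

The regex engine tests alternatives in the order written; an earlier branch that matches wins even if a later one would match more.
`re.match` won't scan ahead — the pattern has to work from the very first character.
The match spans [0:6] → 'pxafh2'.
Captured: group 1 = 'pxa'.

('pxa',)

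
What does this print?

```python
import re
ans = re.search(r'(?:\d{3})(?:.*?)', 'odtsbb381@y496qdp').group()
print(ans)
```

381

Pattern: exactly 3 of a digit (non-capturing group); then zero or more of any character (lazy) (non-capturing group).
With the lazy modifier that quantifier settles for the fewest repetitions that let the rest of the pattern succeed (the atoms after it are unaffected and can still be greedy).
`re.search` tries every starting position until one works.
The match spans [6:9] → '381'.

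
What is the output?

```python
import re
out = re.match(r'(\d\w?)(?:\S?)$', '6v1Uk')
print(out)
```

None

This matches a digit, then optionally a word character (captured); then optionally a non-whitespace character (non-capturing group); then anchored at the end.
`re.match` won't scan ahead — the pattern has to work from the very first character.
Here position 0 doesn't satisfy it, so the call returns None.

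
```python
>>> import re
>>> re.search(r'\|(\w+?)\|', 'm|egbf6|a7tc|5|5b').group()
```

'|egbf6|'

`re.search` scans for the first position where the pattern succeeds.
The match spans [1:8] → '|egbf6|'.
Captured: group 1 = 'egbf6'.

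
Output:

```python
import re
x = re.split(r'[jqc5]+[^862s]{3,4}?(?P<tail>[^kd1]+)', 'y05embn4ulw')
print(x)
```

['y0', 'n4ulw', '']

A non-greedy quantifier consumes as few characters as it can — just enough that the remainder of the pattern still matches from where it stops; whatever follows it matches normally.
Because the pattern has a capturing group, `split` also inserts each captured text between the pieces.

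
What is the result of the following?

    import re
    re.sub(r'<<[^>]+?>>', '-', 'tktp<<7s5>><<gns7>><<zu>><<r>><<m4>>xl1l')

'tktp-----xl1l'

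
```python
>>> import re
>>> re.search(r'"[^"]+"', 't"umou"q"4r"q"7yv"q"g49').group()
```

'"umou"'

`re.search` tries every starting position until one works.
The match spans [1:7] → '"umou"'.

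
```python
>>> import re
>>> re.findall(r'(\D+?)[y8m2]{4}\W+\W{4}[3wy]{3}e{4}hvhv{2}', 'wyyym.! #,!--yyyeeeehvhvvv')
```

This matches one or more of a non-digit (lazy) (captured); then exactly 4 of one of [y8m2], then one or more of a non-word character, then exactly 4 of a non-word character; then exactly 3 of one of [3wy], then exactly 4 of the literal 'e', then the literal 'hvh'; then exactly 2 of a literal 'v'.
With a single group, `findall` returns only what that group captured — 1 item.

['w']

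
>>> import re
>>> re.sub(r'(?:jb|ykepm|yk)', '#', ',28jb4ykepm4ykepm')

Alternation isn't longest-match — the leftmost alternative that fits at this position is chosen.
Matches: at [3:5] → 'jb'; at [6:11] → 'ykepm'; at [12:17] → 'ykepm'.
Each match is replaced by '#'.

',28#4#4#'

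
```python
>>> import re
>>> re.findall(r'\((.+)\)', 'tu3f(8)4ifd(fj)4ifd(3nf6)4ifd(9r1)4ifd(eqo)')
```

One capturing group, so `findall` returns just the captured substring from the one match — 1 in all.

['8)4ifd(fj)4ifd(3nf6)4ifd(9r1)4ifd(eqo']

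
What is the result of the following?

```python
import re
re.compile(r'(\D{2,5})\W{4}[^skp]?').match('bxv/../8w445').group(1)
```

'bxv'

The pattern matches 2 to 5 of a non-digit (captured); then exactly 4 of a non-word character, then optionally any character except [skp].
`re.match` only tries the pattern at the start of the string.
The match spans [0:8] → 'bxv/../8'.
Captured: group 1 = 'bxv'.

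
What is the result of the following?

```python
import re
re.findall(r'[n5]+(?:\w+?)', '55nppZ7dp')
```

With the lazy modifier that quantifier settles for the fewest repetitions that let the rest of the pattern succeed (the atoms after it are unaffected and can still be greedy).
With no groups in the pattern, `findall` gives back each whole match — 1 here.

['55np']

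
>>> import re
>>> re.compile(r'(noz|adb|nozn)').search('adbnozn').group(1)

'adb'

Unlike `match`, `search` isn't anchored — it looks for the pattern anywhere in the string.
The match spans [0:3] → 'adb'.
Captured: group 1 = 'adb'.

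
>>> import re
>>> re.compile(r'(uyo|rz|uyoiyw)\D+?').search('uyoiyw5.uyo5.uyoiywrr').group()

The match spans [0:4] → 'uyoi'.

'uyoi'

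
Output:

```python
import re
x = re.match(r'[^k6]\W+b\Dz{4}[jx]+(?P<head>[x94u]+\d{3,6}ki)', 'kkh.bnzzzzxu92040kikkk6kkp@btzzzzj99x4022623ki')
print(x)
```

None

`match` is anchored at position 0; if the pattern doesn't fit there, it returns None.
Here position 0 doesn't satisfy it, so the call returns None.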